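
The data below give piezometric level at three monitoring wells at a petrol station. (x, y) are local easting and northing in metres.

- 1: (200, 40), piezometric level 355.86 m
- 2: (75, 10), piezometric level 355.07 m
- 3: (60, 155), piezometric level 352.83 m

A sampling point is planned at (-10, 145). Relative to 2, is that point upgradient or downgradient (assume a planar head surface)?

downgradient

With h = a·x + b·y + c and 1 as origin, the differences give:
  (-125)·a + (-30)·b = -0.79
  (-140)·a + 115·b = -3.03
Eliminate b (×115 and ×(-30), subtract): -18575·a = -181.750 → a = ∂h/∂x = +0.009785
Back-substitute: b = ∂h/∂y = -0.01444.
Head at (-10, 145) = 355.86 + (+0.009785)·(-210) + (-0.01444)·(105) = 352.29 m.
That is lower than the 355.07 m at 2, so the point is downgradient.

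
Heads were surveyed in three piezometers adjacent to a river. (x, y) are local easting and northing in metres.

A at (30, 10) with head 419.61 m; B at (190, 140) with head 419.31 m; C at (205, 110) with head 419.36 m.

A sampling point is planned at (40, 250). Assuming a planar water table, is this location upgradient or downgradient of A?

Three-point gradient (reference A): Δ to B = (160, 130, -0.30), Δ to C = (175, 100, -0.25).
∂h/∂x = -0.0003704, ∂h/∂y = -0.001852 (det = -6750).
Head at (40, 250) = 419.61 + (-0.0003704)·(10) + (-0.001852)·(240) = 419.16 m.
That is lower than the 419.61 m at A, so the point is downgradient.

downgradient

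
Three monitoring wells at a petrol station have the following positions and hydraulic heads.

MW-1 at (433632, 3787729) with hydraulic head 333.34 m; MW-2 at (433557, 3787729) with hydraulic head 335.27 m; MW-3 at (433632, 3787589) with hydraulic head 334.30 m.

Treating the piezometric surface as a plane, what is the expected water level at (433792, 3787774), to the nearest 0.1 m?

∂h/∂x = (335.27 − 333.34) / (433557 − 433632) = -0.02573
∂h/∂y = (334.30 − 333.34) / (3787589 − 3787729) = -0.006857
h(433792, 3787774) = 333.34 + (-0.02573)·(160) + (-0.006857)·(45) = 333.34 -4.117 -0.309 = 328.914 m.

328.9 m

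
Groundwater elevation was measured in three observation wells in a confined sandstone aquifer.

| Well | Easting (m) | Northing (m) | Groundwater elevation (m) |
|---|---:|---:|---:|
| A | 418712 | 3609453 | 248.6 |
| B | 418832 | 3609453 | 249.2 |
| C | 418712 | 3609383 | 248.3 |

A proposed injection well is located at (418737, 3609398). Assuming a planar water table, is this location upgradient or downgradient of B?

∂h/∂x = (249.2 − 248.6) / (418832 − 418712) = +0.005000
∂h/∂y = (248.3 − 248.6) / (3609383 − 3609453) = +0.004286
Head at (418737, 3609398) = 248.6 + (+0.005000)·(25) + (+0.004286)·(-55) = 248.49 m.
That is lower than the 249.2 m at B, so the point is downgradient.

downgradient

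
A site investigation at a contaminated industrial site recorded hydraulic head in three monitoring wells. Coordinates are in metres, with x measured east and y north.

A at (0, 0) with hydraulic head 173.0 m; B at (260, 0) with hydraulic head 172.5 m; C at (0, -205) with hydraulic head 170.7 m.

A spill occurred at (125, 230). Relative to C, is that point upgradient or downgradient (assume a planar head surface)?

upgradient

∂h/∂x = (172.5 − 173.0) / (260 − 0) = -0.001923
∂h/∂y = (170.7 − 173.0) / (-205 − 0) = +0.01122
Head at (125, 230) = 173.0 + (-0.001923)·(125) + (+0.01122)·(230) = 175.34 m.
That is higher than the 170.7 m at C, so the point is upgradient.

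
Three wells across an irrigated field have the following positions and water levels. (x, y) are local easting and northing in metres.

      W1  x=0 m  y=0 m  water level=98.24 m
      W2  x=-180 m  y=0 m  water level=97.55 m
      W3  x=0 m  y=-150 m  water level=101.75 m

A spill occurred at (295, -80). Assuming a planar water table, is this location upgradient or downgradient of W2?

∂h/∂x = (97.55 − 98.24) / (-180 − 0) = +0.003833
∂h/∂y = (101.75 − 98.24) / (-150 − 0) = -0.02340
Head at (295, -80) = 98.24 + (+0.003833)·(295) + (-0.02340)·(-80) = 101.24 m.
That is higher than the 97.55 m at W2, so the point is upgradient.

upgradient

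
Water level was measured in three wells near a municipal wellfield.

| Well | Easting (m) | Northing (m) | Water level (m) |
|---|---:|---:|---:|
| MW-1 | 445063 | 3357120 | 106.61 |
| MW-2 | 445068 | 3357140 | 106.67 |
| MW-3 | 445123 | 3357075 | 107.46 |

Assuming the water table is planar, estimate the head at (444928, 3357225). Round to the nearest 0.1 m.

Taking MW-1 as reference: MW-2−MW-1 = (5, 20, +0.06); MW-3−MW-1 = (60, -45, +0.85).
Solve a·Δx + b·Δy = Δh: det = 5·(-45) − 60·20 = -1425.
∂h/∂x = [(+0.06)·(-45) − (+0.85)·20] / -1425 = +0.01382
∂h/∂y = [5·(+0.85) − 60·(+0.06)] / -1425 = -0.0004561
h(444928, 3357225) = 106.61 + (+0.01382)·(-135) + (-0.0004561)·(105) = 106.61 -1.866 -0.048 = 104.696 m.

104.7 m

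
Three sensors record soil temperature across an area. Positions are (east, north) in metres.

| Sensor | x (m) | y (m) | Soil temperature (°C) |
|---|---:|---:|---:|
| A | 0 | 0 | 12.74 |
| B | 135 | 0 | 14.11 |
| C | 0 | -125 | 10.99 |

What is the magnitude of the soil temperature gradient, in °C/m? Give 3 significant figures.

∂T/∂x = (14.11 − 12.74) / (135 − 0) = +0.01015
∂T/∂y = (10.99 − 12.74) / (-125 − 0) = +0.01400
|∇f| = √(0.01015² + 0.01400²) = 0.01729 °C/m

0.0173 °C/m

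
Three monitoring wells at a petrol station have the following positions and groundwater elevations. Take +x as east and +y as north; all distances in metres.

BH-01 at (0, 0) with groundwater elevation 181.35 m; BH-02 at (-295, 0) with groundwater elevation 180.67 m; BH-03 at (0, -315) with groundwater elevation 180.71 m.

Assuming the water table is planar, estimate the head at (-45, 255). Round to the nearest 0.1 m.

∂h/∂x = (180.67 − 181.35) / (-295 − 0) = +0.002305
∂h/∂y = (180.71 − 181.35) / (-315 − 0) = +0.002032
h(-45, 255) = 181.35 + (+0.002305)·(-45) + (+0.002032)·(255) = 181.35 -0.104 +0.518 = 181.764 m.

181.8 m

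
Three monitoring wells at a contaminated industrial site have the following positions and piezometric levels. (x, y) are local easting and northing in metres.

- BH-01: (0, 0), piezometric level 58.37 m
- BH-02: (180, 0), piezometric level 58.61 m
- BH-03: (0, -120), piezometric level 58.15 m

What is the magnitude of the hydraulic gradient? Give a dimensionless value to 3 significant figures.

∂h/∂x = (58.61 − 58.37) / (180 − 0) = +0.001333
∂h/∂y = (58.15 − 58.37) / (-120 − 0) = +0.001833
|∇h| = √(0.001333² + 0.001833²) = 0.002266

0.00227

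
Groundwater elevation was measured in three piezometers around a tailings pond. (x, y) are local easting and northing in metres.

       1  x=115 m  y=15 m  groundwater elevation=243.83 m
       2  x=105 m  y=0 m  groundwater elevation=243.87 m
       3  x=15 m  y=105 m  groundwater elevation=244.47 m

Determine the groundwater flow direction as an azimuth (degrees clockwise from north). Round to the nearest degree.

Differences from 1: to 2 (Δx, Δy, Δh) = (-10, -15, +0.04); to 3 = (-100, 90, +0.64).
Determinant of the coordinate differences = (-10)·90 − (-100)·(-15) = -2400.
∂h/∂x = [(+0.04)·90 − (+0.64)·(-15)] / -2400 = -0.005500
∂h/∂y = [(-10)·(+0.64) − (-100)·(+0.04)] / -2400 = +0.001000
Flow direction (−∇h) has components (+0.005500 E, -0.001000 N).
Azimuth = atan2(E, N) = atan2(+0.005500, -0.001000) = 100.3° ≈ 100°.

100°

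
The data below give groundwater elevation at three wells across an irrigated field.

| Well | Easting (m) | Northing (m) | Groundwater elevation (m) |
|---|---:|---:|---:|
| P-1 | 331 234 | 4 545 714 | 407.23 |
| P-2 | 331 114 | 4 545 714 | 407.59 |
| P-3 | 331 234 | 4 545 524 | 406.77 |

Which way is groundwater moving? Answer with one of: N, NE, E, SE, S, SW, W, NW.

SE

∂h/∂x = (407.59 − 407.23) / (331114 − 331234) = -0.003000
∂h/∂y = (406.77 − 407.23) / (4545524 − 4545714) = +0.002421
Flow = −∇h = (+0.003000 east, -0.002421 north), which points southeast.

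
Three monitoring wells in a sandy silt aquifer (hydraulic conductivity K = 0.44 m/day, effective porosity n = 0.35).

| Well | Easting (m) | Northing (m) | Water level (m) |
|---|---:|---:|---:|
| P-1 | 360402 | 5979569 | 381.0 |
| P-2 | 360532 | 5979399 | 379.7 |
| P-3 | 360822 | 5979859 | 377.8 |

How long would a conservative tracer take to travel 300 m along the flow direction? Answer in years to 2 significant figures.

Taking P-1 as reference: P-2−P-1 = (130, -170, -1.3); P-3−P-1 = (420, 290, -3.2).
Solve a·Δx + b·Δy = Δh: det = 130·290 − 420·(-170) = 109100.
∂h/∂x = [(-1.3)·290 − (-3.2)·(-170)] / 109100 = -0.008442
∂h/∂y = [130·(-3.2) − 420·(-1.3)] / 109100 = +0.001192
|∇h| = √(-0.008442² + 0.001192²) = 0.008526
Seepage velocity v = K·i/n = 0.44 × 0.008526 / 0.35 = 0.01072 m/day.
t = 300 / 0.01072 = 2.799e+04 days = 76.6 years.

77 years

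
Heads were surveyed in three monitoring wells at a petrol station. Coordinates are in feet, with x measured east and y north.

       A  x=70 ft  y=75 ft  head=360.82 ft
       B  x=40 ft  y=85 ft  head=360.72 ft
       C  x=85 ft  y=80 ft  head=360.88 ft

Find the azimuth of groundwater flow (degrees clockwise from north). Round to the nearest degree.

255°

With h = a·x + b·y + c and A as origin, the differences give:
  (-30)·a + 10·b = -0.10
  15·a + 5·b = +0.06
Eliminate b (×5 and ×10, subtract): -300·a = -1.100 → a = ∂h/∂x = +0.003667
Back-substitute: b = ∂h/∂y = +0.001000.
Flow direction (−∇h) has components (-0.003667 E, -0.001000 N).
Azimuth = atan2(E, N) = atan2(-0.003667, -0.001000) = 254.7° ≈ 255°.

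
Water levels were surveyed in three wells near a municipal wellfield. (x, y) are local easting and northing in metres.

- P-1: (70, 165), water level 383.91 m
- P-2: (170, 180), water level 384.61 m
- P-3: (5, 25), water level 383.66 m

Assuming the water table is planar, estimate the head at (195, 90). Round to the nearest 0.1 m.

384.9 m

Differences from P-1: to P-2 (Δx, Δy, Δh) = (100, 15, +0.70); to P-3 = (-65, -140, -0.25).
Determinant of the coordinate differences = 100·(-140) − (-65)·15 = -13025.
∂h/∂x = [(+0.70)·(-140) − (-0.25)·15] / -13025 = +0.007236
∂h/∂y = [100·(-0.25) − (-65)·(+0.70)] / -13025 = -0.001574
h(195, 90) = 383.91 + (+0.007236)·(125) + (-0.001574)·(-75) = 383.91 +0.905 +0.118 = 384.933 m.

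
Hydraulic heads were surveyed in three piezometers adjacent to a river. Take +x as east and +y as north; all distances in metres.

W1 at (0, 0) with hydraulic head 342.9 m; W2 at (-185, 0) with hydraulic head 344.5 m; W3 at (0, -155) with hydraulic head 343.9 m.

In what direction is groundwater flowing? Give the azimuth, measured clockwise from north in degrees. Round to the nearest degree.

053°

∂h/∂x = (344.5 − 342.9) / (-185 − 0) = -0.008649
∂h/∂y = (343.9 − 342.9) / (-155 − 0) = -0.006452
Flow direction (−∇h) has components (+0.008649 E, +0.006452 N).
Azimuth = atan2(E, N) = atan2(+0.008649, +0.006452) = 53.3° ≈ 053°.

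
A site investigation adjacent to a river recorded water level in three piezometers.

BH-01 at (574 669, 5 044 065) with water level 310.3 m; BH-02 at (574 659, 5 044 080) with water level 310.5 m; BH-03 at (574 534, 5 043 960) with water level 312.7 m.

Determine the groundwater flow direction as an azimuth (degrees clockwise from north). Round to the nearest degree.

With h = a·x + b·y + c and BH-01 as origin, the differences give:
  (-10)·a + 15·b = +0.2
  (-135)·a + (-105)·b = +2.4
Eliminate b (×(-105) and ×15, subtract): 3075·a = -57.00 → a = ∂h/∂x = -0.01854
Back-substitute: b = ∂h/∂y = +0.0009756.
Flow direction (−∇h) has components (+0.01854 E, -0.0009756 N).
Azimuth = atan2(E, N) = atan2(+0.01854, -0.0009756) = 93.0° ≈ 093°.

093°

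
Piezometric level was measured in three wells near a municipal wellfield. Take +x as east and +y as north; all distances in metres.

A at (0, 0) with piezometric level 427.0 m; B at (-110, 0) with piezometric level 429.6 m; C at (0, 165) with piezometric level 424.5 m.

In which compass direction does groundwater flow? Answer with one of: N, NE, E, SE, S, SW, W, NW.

∂h/∂x = (429.6 − 427.0) / (-110 − 0) = -0.02364
∂h/∂y = (424.5 − 427.0) / (165 − 0) = -0.01515
Flow = −∇h = (+0.02364 east, +0.01515 north), which points northeast.

NE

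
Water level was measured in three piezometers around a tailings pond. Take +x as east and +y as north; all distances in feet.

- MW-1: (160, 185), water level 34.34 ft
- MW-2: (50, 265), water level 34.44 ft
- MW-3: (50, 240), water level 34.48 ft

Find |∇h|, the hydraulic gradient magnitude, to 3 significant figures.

0.00262

With h = a·x + b·y + c and MW-1 as origin, the differences give:
  (-110)·a + 80·b = +0.10
  (-110)·a + 55·b = +0.14
Eliminate b (×55 and ×80, subtract): 2750·a = -5.700 → a = ∂h/∂x = -0.002073
Back-substitute: b = ∂h/∂y = -0.001600.
|∇h| = √(-0.002073² + -0.001600²) = 0.002619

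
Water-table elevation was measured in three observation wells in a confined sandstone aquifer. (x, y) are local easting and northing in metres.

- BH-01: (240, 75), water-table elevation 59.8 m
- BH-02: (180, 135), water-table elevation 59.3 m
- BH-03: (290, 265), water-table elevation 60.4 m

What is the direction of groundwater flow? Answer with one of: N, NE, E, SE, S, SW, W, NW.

Differences from BH-01: to BH-02 (Δx, Δy, Δh) = (-60, 60, -0.5); to BH-03 = (50, 190, +0.6).
Solve a·Δx + b·Δy = Δh: det = (-60)·190 − 50·60 = -14400.
∂h/∂x = [(-0.5)·190 − (+0.6)·60] / -14400 = +0.009097
∂h/∂y = [(-60)·(+0.6) − 50·(-0.5)] / -14400 = +0.0007639
Flow = −∇h = (-0.009097 east, -0.0007639 north), which points west.

W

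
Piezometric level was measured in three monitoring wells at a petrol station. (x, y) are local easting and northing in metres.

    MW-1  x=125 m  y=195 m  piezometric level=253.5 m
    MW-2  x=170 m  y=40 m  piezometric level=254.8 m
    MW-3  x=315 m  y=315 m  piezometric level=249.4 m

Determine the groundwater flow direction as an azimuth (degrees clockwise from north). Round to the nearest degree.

Three-point gradient (reference MW-1): Δ to MW-2 = (45, -155, +1.3), Δ to MW-3 = (190, 120, -4.1).
∂h/∂x = -0.01376, ∂h/∂y = -0.01238 (det = 34850).
Flow direction (−∇h) has components (+0.01376 E, +0.01238 N).
Azimuth = atan2(E, N) = atan2(+0.01376, +0.01238) = 48.0° ≈ 048°.

048°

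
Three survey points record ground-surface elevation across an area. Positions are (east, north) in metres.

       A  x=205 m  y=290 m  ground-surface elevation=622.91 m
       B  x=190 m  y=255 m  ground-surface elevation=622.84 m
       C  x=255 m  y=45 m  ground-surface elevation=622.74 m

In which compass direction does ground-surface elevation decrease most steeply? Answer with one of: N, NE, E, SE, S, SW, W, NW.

SW

Differences from A: to B (Δx, Δy, Δh) = (-15, -35, -0.07); to C = (50, -245, -0.17).
Solve a·Δx + b·Δy = Δz: det = (-15)·(-245) − 50·(-35) = 5425.
∂z/∂x = [(-0.07)·(-245) − (-0.17)·(-35)] / 5425 = +0.002065
∂z/∂y = [(-15)·(-0.17) − 50·(-0.07)] / 5425 = +0.001115
Steepest decrease is along −∇f = (-0.002065 E, -0.001115 N) → southwest.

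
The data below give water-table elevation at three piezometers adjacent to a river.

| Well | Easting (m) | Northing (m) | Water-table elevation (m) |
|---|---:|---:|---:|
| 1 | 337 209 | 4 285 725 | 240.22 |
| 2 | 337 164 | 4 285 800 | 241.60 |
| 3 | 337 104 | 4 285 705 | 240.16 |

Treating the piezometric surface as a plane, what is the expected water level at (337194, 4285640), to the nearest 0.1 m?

238.8 m

Taking 1 as reference: 2−1 = (-45, 75, +1.38); 3−1 = (-105, -20, -0.06).
Solve a·Δx + b·Δy = Δh: det = (-45)·(-20) − (-105)·75 = 8775.
∂h/∂x = [(+1.38)·(-20) − (-0.06)·75] / 8775 = -0.002632
∂h/∂y = [(-45)·(-0.06) − (-105)·(+1.38)] / 8775 = +0.01682
h(337194, 4285640) = 240.22 + (-0.002632)·(-15) + (+0.01682)·(-85) = 240.22 +0.039 -1.430 = 238.830 m.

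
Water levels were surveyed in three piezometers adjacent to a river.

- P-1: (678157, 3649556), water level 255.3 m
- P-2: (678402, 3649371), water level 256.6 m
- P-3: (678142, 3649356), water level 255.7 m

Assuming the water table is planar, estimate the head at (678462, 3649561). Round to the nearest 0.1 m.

With h = a·x + b·y + c and P-1 as origin, the differences give:
  245·a + (-185)·b = +1.3
  (-15)·a + (-200)·b = +0.4
Eliminate b (×(-200) and ×(-185), subtract): -51775·a = -186.00 → a = ∂h/∂x = +0.003592
Back-substitute: b = ∂h/∂y = -0.002269.
h(678462, 3649561) = 255.3 + (+0.003592)·(305) + (-0.002269)·(5) = 255.3 +1.096 -0.011 = 256.384 m.

256.4 m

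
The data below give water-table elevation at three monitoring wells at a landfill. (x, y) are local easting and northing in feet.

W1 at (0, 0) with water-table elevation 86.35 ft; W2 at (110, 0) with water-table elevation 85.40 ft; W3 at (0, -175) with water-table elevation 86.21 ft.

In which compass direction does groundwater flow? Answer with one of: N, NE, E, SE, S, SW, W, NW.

∂h/∂x = (85.40 − 86.35) / (110 − 0) = -0.008636
∂h/∂y = (86.21 − 86.35) / (-175 − 0) = +0.0008000
Flow = −∇h = (+0.008636 east, -0.0008000 north), which points east.

E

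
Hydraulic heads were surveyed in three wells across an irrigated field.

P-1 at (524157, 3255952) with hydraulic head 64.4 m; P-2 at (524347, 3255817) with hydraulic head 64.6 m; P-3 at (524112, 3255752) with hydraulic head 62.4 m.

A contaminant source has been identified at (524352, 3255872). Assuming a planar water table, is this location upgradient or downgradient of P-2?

Differences from P-1: to P-2 (Δx, Δy, Δh) = (190, -135, +0.2); to P-3 = (-45, -200, -2.0).
Determinant of the coordinate differences = 190·(-200) − (-45)·(-135) = -44075.
∂h/∂x = [(+0.2)·(-200) − (-2.0)·(-135)] / -44075 = +0.007033
∂h/∂y = [190·(-2.0) − (-45)·(+0.2)] / -44075 = +0.008417
Head at (524352, 3255872) = 64.4 + (+0.007033)·(195) + (+0.008417)·(-80) = 65.10 m.
That is higher than the 64.6 m at P-2, so the point is upgradient.

upgradient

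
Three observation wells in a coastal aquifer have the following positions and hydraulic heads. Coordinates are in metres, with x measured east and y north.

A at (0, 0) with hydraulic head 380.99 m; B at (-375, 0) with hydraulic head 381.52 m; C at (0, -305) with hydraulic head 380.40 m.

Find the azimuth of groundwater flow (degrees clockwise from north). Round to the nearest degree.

∂h/∂x = (381.52 − 380.99) / (-375 − 0) = -0.001413
∂h/∂y = (380.40 − 380.99) / (-305 − 0) = +0.001934
Flow direction (−∇h) has components (+0.001413 E, -0.001934 N).
Azimuth = atan2(E, N) = atan2(+0.001413, -0.001934) = 143.8° ≈ 144°.

144°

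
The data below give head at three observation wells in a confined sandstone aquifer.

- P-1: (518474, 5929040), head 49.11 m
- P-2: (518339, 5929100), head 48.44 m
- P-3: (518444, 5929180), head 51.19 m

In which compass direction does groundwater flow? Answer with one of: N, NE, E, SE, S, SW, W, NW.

SW

Differences from P-1: to P-2 (Δx, Δy, Δh) = (-135, 60, -0.67); to P-3 = (-30, 140, +2.08).
Solve a·Δx + b·Δy = Δh: det = (-135)·140 − (-30)·60 = -17100.
∂h/∂x = [(-0.67)·140 − (+2.08)·60] / -17100 = +0.01278
∂h/∂y = [(-135)·(+2.08) − (-30)·(-0.67)] / -17100 = +0.01760
Flow = −∇h = (-0.01278 east, -0.01760 north), which points southwest.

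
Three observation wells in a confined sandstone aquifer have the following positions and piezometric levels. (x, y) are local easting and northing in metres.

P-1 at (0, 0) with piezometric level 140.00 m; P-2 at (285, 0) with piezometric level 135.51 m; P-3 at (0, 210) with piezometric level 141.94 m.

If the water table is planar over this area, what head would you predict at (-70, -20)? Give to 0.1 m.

140.9 m

∂h/∂x = (135.51 − 140.00) / (285 − 0) = -0.01575
∂h/∂y = (141.94 − 140.00) / (210 − 0) = +0.009238
h(-70, -20) = 140.00 + (-0.01575)·(-70) + (+0.009238)·(-20) = 140.00 +1.103 -0.185 = 140.918 m.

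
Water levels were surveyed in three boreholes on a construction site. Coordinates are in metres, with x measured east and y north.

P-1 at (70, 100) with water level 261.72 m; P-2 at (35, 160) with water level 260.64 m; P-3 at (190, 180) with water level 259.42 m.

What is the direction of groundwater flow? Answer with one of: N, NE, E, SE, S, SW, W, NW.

Taking P-1 as reference: P-2−P-1 = (-35, 60, -1.08); P-3−P-1 = (120, 80, -2.30).
Determinant of the coordinate differences = (-35)·80 − 120·60 = -10000.
∂h/∂x = [(-1.08)·80 − (-2.30)·60] / -10000 = -0.005160
∂h/∂y = [(-35)·(-2.30) − 120·(-1.08)] / -10000 = -0.02101
Flow = −∇h = (+0.005160 east, +0.02101 north), which points north.

N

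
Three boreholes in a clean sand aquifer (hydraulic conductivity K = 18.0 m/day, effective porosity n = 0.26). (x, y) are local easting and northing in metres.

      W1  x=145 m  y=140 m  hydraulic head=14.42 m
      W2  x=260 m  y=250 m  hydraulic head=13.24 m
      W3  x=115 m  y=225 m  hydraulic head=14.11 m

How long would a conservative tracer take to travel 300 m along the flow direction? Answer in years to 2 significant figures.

With h = a·x + b·y + c and W1 as origin, the differences give:
  115·a + 110·b = -1.18
  (-30)·a + 85·b = -0.31
Eliminate b (×85 and ×110, subtract): 13075·a = -66.200 → a = ∂h/∂x = -0.005063
Back-substitute: b = ∂h/∂y = -0.005434.
|∇h| = √(-0.005063² + -0.005434²) = 0.007427
Seepage velocity v = K·i/n = 18.0 × 0.007427 / 0.26 = 0.5142 m/day.
t = 300 / 0.5142 = 583.4 days = 1.6 years.

1.6 years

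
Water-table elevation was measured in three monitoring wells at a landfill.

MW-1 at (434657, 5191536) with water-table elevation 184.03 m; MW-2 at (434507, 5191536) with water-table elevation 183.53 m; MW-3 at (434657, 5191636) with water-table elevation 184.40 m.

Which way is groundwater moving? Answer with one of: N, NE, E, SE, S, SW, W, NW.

∂h/∂x = (183.53 − 184.03) / (434507 − 434657) = +0.003333
∂h/∂y = (184.40 − 184.03) / (5191636 − 5191536) = +0.003700
Flow = −∇h = (-0.003333 east, -0.003700 north), which points southwest.

SW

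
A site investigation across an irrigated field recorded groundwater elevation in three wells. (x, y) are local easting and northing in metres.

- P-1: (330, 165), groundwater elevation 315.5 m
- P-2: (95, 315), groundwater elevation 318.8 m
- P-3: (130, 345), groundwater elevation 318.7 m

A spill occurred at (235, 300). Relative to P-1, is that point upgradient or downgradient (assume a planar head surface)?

upgradient

Differences from P-1: to P-2 (Δx, Δy, Δh) = (-235, 150, +3.3); to P-3 = (-200, 180, +3.2).
Determinant of the coordinate differences = (-235)·180 − (-200)·150 = -12300.
∂h/∂x = [(+3.3)·180 − (+3.2)·150] / -12300 = -0.009268
∂h/∂y = [(-235)·(+3.2) − (-200)·(+3.3)] / -12300 = +0.007480
Head at (235, 300) = 315.5 + (-0.009268)·(-95) + (+0.007480)·(135) = 317.39 m.
That is higher than the 315.5 m at P-1, so the point is upgradient.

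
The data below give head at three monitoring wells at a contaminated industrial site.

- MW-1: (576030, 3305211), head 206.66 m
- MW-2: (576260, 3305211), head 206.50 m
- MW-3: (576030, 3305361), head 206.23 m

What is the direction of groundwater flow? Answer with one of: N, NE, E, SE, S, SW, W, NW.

N

∂h/∂x = (206.50 − 206.66) / (576260 − 576030) = -0.0006957
∂h/∂y = (206.23 − 206.66) / (3305361 − 3305211) = -0.002867
Flow = −∇h = (+0.0006957 east, +0.002867 north), which points north.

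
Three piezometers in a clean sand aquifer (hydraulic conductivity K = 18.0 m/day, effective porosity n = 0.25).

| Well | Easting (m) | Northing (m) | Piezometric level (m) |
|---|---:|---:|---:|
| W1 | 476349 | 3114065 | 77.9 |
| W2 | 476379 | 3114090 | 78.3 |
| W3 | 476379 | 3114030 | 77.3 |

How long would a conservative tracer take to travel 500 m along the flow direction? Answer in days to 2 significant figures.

420 days

Three-point gradient (reference W1): Δ to W2 = (30, 25, +0.4), Δ to W3 = (30, -35, -0.6).
∂h/∂x = -0.0005556, ∂h/∂y = +0.01667 (det = -1800).
|∇h| = √(-0.0005556² + 0.01667²) = 0.01668
Seepage velocity v = K·i/n = 18.0 × 0.01668 / 0.25 = 1.201 m/day.
t = 500 / 1.201 = 416.3 days.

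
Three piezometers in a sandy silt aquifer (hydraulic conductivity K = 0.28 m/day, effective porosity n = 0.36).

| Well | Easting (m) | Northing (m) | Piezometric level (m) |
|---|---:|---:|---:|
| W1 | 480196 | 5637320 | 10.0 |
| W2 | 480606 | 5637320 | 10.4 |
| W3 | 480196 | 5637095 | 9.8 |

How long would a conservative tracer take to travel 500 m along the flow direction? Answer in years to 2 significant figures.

∂h/∂x = (10.4 − 10.0) / (480606 − 480196) = +0.0009756
∂h/∂y = (9.8 − 10.0) / (5637095 − 5637320) = +0.0008889
|∇h| = √(0.0009756² + 0.0008889²) = 0.00132
Seepage velocity v = K·i/n = 0.28 × 0.00132 / 0.36 = 0.001027 m/day.
t = 500 / 0.001027 = 4.869e+05 days = 1.33e+03 years.

1300 years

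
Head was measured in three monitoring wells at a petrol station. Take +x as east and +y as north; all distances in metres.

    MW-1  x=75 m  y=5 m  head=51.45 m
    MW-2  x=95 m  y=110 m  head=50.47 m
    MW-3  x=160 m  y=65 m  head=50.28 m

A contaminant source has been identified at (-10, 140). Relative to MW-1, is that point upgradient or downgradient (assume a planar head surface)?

Three-point gradient (reference MW-1): Δ to MW-2 = (20, 105, -0.98), Δ to MW-3 = (85, 60, -1.17).
∂h/∂x = -0.008291, ∂h/∂y = -0.007754 (det = -7725).
Head at (-10, 140) = 51.45 + (-0.008291)·(-85) + (-0.007754)·(135) = 51.11 m.
That is lower than the 51.45 m at MW-1, so the point is downgradient.

downgradient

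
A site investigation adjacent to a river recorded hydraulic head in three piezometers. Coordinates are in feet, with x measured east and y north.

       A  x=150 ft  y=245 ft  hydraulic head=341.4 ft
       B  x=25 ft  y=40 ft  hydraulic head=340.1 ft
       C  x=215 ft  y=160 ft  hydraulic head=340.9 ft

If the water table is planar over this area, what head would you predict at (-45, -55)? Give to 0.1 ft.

339.5 ft

Taking A as reference: B−A = (-125, -205, -1.3); C−A = (65, -85, -0.5).
Determinant of the coordinate differences = (-125)·(-85) − 65·(-205) = 23950.
∂h/∂x = [(-1.3)·(-85) − (-0.5)·(-205)] / 23950 = +0.0003340
∂h/∂y = [(-125)·(-0.5) − 65·(-1.3)] / 23950 = +0.006138
h(-45, -55) = 341.4 + (+0.0003340)·(-195) + (+0.006138)·(-300) = 341.4 -0.065 -1.841 = 339.494 ft.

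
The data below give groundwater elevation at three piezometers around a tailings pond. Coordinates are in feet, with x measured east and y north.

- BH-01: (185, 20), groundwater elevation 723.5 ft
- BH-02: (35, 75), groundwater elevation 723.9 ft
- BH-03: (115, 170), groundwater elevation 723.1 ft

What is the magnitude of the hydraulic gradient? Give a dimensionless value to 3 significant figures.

With h = a·x + b·y + c and BH-01 as origin, the differences give:
  (-150)·a + 55·b = +0.4
  (-70)·a + 150·b = -0.4
Eliminate b (×150 and ×55, subtract): -18650·a = 82.00 → a = ∂h/∂x = -0.004397
Back-substitute: b = ∂h/∂y = -0.004718.
|∇h| = √(-0.004397² + -0.004718²) = 0.006449

0.00645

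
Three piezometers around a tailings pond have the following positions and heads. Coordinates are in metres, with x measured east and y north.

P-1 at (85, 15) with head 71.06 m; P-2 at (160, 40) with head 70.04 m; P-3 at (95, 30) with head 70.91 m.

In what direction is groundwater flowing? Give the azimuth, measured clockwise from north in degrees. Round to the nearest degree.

Three-point gradient (reference P-1): Δ to P-2 = (75, 25, -1.02), Δ to P-3 = (10, 15, -0.15).
∂h/∂x = -0.01320, ∂h/∂y = -0.001200 (det = 875).
Flow direction (−∇h) has components (+0.01320 E, +0.001200 N).
Azimuth = atan2(E, N) = atan2(+0.01320, +0.001200) = 84.8° ≈ 085°.

085°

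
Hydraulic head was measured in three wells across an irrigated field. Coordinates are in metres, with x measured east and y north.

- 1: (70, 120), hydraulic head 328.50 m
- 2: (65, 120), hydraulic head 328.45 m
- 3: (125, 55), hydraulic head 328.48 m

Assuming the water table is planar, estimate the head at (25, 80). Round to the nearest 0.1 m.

With h = a·x + b·y + c and 1 as origin, the differences give:
  (-5)·a + 0·b = -0.05
  55·a + (-65)·b = -0.02
Eliminate b (×(-65) and ×0, subtract): 325·a = 3.250 → a = ∂h/∂x = +0.01000
Back-substitute: b = ∂h/∂y = +0.008769.
h(25, 80) = 328.50 + (+0.01000)·(-45) + (+0.008769)·(-40) = 328.50 -0.450 -0.351 = 327.699 m.

327.7 m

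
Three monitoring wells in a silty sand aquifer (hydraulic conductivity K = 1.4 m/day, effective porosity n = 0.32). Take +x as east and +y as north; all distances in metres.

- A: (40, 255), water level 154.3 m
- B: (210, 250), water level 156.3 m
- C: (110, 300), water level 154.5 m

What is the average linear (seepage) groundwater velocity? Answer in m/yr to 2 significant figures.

Differences from A: to B (Δx, Δy, Δh) = (170, -5, +2.0); to C = (70, 45, +0.2).
Determinant of the coordinate differences = 170·45 − 70·(-5) = 8000.
∂h/∂x = [(+2.0)·45 − (+0.2)·(-5)] / 8000 = +0.01137
∂h/∂y = [170·(+0.2) − 70·(+2.0)] / 8000 = -0.01325
|∇h| = √(0.01137² + -0.01325²) = 0.01746
Seepage velocity v = K·i/n = 1.4 × 0.01746 / 0.32 = 0.07639 m/day = 27.9 m/yr.

28 m/yr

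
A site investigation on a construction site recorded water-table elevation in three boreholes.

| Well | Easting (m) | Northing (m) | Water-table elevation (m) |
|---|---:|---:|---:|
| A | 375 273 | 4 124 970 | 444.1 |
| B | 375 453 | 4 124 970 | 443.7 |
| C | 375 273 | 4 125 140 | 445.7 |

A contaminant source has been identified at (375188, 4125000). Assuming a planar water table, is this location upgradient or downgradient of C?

downgradient

∂h/∂x = (443.7 − 444.1) / (375453 − 375273) = -0.002222
∂h/∂y = (445.7 − 444.1) / (4125140 − 4124970) = +0.009412
Head at (375188, 4125000) = 444.1 + (-0.002222)·(-85) + (+0.009412)·(30) = 444.57 m.
That is lower than the 445.7 m at C, so the point is downgradient.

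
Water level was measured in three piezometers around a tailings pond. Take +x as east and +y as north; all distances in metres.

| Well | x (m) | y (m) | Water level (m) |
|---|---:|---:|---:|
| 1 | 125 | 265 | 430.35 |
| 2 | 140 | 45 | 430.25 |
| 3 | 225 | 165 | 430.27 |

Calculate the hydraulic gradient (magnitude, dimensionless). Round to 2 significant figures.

0.00057

Three-point gradient (reference 1): Δ to 2 = (15, -220, -0.10), Δ to 3 = (100, -100, -0.08).
∂h/∂x = -0.0003707, ∂h/∂y = +0.0004293 (det = 20500).
|∇h| = √(-0.0003707² + 0.0004293²) = 0.0005672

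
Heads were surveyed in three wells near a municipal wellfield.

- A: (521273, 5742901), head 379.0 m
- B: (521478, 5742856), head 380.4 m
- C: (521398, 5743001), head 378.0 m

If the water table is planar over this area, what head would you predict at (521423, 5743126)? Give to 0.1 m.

376.3 m

Taking A as reference: B−A = (205, -45, +1.4); C−A = (125, 100, -1.0).
Solve a·Δx + b·Δy = Δh: det = 205·100 − 125·(-45) = 26125.
∂h/∂x = [(+1.4)·100 − (-1.0)·(-45)] / 26125 = +0.003636
∂h/∂y = [205·(-1.0) − 125·(+1.4)] / 26125 = -0.01455
h(521423, 5743126) = 379.0 + (+0.003636)·(150) + (-0.01455)·(225) = 379.0 +0.545 -3.273 = 376.273 m.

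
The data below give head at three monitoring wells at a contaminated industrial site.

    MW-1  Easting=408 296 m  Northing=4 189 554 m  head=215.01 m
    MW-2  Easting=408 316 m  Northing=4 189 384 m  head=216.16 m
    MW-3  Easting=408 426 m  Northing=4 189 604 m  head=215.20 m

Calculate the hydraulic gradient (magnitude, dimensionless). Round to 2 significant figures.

Three-point gradient (reference MW-1): Δ to MW-2 = (20, -170, +1.15), Δ to MW-3 = (130, 50, +0.19).
∂h/∂x = +0.003887, ∂h/∂y = -0.006307 (det = 23100).
|∇h| = √(0.003887² + -0.006307²) = 0.007409

0.0074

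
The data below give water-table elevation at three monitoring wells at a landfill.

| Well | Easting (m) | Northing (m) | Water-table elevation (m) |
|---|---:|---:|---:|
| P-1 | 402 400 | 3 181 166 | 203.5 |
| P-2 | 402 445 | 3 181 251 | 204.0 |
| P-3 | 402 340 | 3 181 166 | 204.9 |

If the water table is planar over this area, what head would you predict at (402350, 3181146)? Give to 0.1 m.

204.3 m

With h = a·x + b·y + c and P-1 as origin, the differences give:
  45·a + 85·b = +0.5
  (-60)·a + 0·b = +1.4
Eliminate b (×0 and ×85, subtract): 5100·a = -119.00 → a = ∂h/∂x = -0.02333
Back-substitute: b = ∂h/∂y = +0.01824.
h(402350, 3181146) = 203.5 + (-0.02333)·(-50) + (+0.01824)·(-20) = 203.5 +1.167 -0.365 = 204.302 m.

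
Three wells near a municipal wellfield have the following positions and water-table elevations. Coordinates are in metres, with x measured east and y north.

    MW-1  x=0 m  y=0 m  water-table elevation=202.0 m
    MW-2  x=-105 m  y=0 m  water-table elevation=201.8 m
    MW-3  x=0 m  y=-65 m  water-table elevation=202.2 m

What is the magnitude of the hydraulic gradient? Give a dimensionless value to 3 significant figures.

0.00362

∂h/∂x = (201.8 − 202.0) / (-105 − 0) = +0.001905
∂h/∂y = (202.2 − 202.0) / (-65 − 0) = -0.003077
|∇h| = √(0.001905² + -0.003077²) = 0.003619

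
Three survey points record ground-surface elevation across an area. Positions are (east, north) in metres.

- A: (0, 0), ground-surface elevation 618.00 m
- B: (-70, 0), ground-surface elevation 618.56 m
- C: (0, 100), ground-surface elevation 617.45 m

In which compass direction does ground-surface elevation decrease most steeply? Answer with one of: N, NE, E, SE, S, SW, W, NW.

NE

∂z/∂x = (618.56 − 618.00) / (-70 − 0) = -0.008000
∂z/∂y = (617.45 − 618.00) / (100 − 0) = -0.005500
Steepest decrease is along −∇f = (+0.008000 E, +0.005500 N) → northeast.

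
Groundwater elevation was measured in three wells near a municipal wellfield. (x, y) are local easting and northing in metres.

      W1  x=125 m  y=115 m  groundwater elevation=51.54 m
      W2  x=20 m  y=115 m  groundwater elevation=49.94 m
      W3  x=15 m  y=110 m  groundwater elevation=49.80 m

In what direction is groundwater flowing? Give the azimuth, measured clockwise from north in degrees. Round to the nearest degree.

230°

Taking W1 as reference: W2−W1 = (-105, 0, -1.60); W3−W1 = (-110, -5, -1.74).
Determinant of the coordinate differences = (-105)·(-5) − (-110)·0 = 525.
∂h/∂x = [(-1.60)·(-5) − (-1.74)·0] / 525 = +0.01524
∂h/∂y = [(-105)·(-1.74) − (-110)·(-1.60)] / 525 = +0.01276
Flow direction (−∇h) has components (-0.01524 E, -0.01276 N).
Azimuth = atan2(E, N) = atan2(-0.01524, -0.01276) = 230.1° ≈ 230°.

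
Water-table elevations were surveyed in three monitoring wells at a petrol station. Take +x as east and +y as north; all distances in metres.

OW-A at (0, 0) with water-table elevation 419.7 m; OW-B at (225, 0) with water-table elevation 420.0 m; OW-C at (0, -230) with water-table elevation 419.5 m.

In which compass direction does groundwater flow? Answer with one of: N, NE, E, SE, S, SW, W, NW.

∂h/∂x = (420.0 − 419.7) / (225 − 0) = +0.001333
∂h/∂y = (419.5 − 419.7) / (-230 − 0) = +0.0008696
Flow = −∇h = (-0.001333 east, -0.0008696 north), which points southwest.

SW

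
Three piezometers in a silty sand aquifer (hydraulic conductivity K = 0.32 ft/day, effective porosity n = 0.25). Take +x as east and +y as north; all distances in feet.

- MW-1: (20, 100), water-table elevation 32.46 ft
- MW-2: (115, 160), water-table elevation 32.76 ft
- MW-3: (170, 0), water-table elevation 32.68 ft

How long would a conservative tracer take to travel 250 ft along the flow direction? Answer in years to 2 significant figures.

Taking MW-1 as reference: MW-2−MW-1 = (95, 60, +0.30); MW-3−MW-1 = (150, -100, +0.22).
Solve a·Δx + b·Δy = Δh: det = 95·(-100) − 150·60 = -18500.
∂h/∂x = [(+0.30)·(-100) − (+0.22)·60] / -18500 = +0.002335
∂h/∂y = [95·(+0.22) − 150·(+0.30)] / -18500 = +0.001303
|∇h| = √(0.002335² + 0.001303²) = 0.002674
Seepage velocity v = K·i/n = 0.32 × 0.002674 / 0.25 = 0.003423 ft/day.
t = 250 / 0.003423 = 7.304e+04 days = 200 years.

200 years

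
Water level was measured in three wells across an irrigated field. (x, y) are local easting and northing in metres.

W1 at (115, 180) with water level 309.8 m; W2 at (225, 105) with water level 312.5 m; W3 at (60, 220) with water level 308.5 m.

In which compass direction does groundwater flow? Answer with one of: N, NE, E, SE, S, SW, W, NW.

Differences from W1: to W2 (Δx, Δy, Δh) = (110, -75, +2.7); to W3 = (-55, 40, -1.3).
Solve a·Δx + b·Δy = Δh: det = 110·40 − (-55)·(-75) = 275.
∂h/∂x = [(+2.7)·40 − (-1.3)·(-75)] / 275 = +0.03818
∂h/∂y = [110·(-1.3) − (-55)·(+2.7)] / 275 = +0.02000
Flow = −∇h = (-0.03818 east, -0.02000 north), which points southwest.

SW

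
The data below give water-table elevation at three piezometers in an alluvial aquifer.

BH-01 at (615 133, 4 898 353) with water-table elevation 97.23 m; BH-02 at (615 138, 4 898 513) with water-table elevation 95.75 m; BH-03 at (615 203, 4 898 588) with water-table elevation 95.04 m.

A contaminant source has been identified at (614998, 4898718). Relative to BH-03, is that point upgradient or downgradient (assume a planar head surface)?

downgradient

Taking BH-01 as reference: BH-02−BH-01 = (5, 160, -1.48); BH-03−BH-01 = (70, 235, -2.19).
Solve a·Δx + b·Δy = Δh: det = 5·235 − 70·160 = -10025.
∂h/∂x = [(-1.48)·235 − (-2.19)·160] / -10025 = -0.0002594
∂h/∂y = [5·(-2.19) − 70·(-1.48)] / -10025 = -0.009242
Head at (614998, 4898718) = 97.23 + (-0.0002594)·(-135) + (-0.009242)·(365) = 93.89 m.
That is lower than the 95.04 m at BH-03, so the point is downgradient.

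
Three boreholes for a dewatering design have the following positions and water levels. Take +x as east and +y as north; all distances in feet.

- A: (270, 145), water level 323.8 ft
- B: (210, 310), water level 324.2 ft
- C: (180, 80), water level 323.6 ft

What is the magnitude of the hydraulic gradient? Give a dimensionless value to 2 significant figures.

0.0026

With h = a·x + b·y + c and A as origin, the differences give:
  (-60)·a + 165·b = +0.4
  (-90)·a + (-65)·b = -0.2
Eliminate b (×(-65) and ×165, subtract): 18750·a = 7.00 → a = ∂h/∂x = +0.0003733
Back-substitute: b = ∂h/∂y = +0.002560.
|∇h| = √(0.0003733² + 0.002560²) = 0.002587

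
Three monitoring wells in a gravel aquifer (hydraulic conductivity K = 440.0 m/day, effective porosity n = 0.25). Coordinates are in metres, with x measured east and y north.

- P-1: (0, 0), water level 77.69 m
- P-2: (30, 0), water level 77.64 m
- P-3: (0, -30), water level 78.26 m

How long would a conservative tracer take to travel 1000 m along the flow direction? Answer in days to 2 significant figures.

30 days

∂h/∂x = (77.64 − 77.69) / (30 − 0) = -0.001667
∂h/∂y = (78.26 − 77.69) / (-30 − 0) = -0.01900
|∇h| = √(-0.001667² + -0.01900²) = 0.01907
Seepage velocity v = K·i/n = 440.0 × 0.01907 / 0.25 = 33.56 m/day.
t = 1000 / 33.56 = 29.8 days.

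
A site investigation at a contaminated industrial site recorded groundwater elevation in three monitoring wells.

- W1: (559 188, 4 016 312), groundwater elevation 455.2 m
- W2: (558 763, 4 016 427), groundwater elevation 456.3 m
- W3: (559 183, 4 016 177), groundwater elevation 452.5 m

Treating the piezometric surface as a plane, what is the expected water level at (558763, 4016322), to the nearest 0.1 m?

454.2 m

Three-point gradient (reference W1): Δ to W2 = (-425, 115, +1.1), Δ to W3 = (-5, -135, -2.7).
∂h/∂x = +0.002796, ∂h/∂y = +0.01990 (det = 57950).
h(558763, 4016322) = 455.2 + (+0.002796)·(-425) + (+0.01990)·(10) = 455.2 -1.188 +0.199 = 454.211 m.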